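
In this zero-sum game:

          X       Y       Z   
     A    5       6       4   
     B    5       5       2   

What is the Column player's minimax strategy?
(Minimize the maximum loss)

Column should play Z, value = 4

Work:
Column player minimizes Row's maximum payoff:
Column X: max payoff to Row = 5
Column Y: max payoff to Row = 6
Column Z: max payoff to Row = 4
Minimum is 4, achieved by column Z.
Minimax strategy: Z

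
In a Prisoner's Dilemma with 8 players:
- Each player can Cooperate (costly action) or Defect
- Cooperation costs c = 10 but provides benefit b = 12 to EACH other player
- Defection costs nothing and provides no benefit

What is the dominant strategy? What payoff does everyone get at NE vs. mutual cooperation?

Dominant: Defect; NE payoff = 0; Coop payoff = 74

Work:
Defect dominates (saves cost c = 10, benefit to others is external)
NE: All defect → everyone gets 0
If all cooperate: each receives (7)×12 - 10 = 74
Social dilemma: 74 > 0 but NE gives 0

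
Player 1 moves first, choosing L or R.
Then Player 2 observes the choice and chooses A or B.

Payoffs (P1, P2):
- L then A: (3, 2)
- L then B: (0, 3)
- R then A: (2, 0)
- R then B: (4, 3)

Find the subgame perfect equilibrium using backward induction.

P1 plays R, P2 plays B after L and B after R; Payoff (4, 3)

Work:
Backward induction:
After L: P2 chooses B → P1 gets 0
After R: P2 chooses B → P1 gets 4
P1 chooses R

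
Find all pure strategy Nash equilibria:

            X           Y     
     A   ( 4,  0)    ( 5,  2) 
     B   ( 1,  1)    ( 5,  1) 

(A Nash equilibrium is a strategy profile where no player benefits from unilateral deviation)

Nash equilibrium: (A, Y), (B, Y)

Work:
Best responses:
  P1 vs X: payoffs [4, 1] → best response A (payoff 4)
  P1 vs Y: payoffs [5, 5] → best response A/B (payoff 5)
  P2 vs A: payoffs [0, 2] → best response Y (payoff 2)
  P2 vs B: payoffs [1, 1] → best response X/Y (payoff 1)
Mutual best responses: (A,Y), (B,Y) → Nash equilibria.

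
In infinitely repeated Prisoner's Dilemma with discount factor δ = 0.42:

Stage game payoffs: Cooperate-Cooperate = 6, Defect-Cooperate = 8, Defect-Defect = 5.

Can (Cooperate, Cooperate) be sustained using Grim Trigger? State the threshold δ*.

δ* = 0.6667; since δ = 0.42 < 0.6667, cooperation cannot be sustained

Work:
For Grim Trigger:
Cooperate forever: 6/(1-δ)
Defect then punished: 8 + 5·δ/(1-δ)
Need: 6/(1-δ) ≥ 8 + 5·δ/(1-δ)
Solving: δ ≥ (T-R)/(T-P) = (8-6)/(8-5) = 0.6667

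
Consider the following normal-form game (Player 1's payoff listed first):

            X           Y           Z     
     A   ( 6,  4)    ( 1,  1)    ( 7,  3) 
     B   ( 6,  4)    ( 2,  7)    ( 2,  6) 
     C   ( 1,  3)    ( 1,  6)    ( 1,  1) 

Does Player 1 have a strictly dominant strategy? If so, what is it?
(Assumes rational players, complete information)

No strictly dominant strategy exists for Player 1

Work:
A strategy strictly dominates another if it gives a strictly higher payoff against every opponent action. Compare each pair of P1's strategies column-by-column:
  A vs B: [6 vs 6, 1 vs 2, 7 vs 2] → A does not strictly dominate B (column X: 6 ≤ 6)
  A vs C: [6 vs 1, 1 vs 1, 7 vs 1] → A does not strictly dominate C (column Y: 1 ≤ 1)
  B vs A: [6 vs 6, 2 vs 1, 2 vs 7] → B does not strictly dominate A (column X: 6 ≤ 6)
  B vs C: [6 vs 1, 2 vs 1, 2 vs 1] → B strictly dominates C
  C vs A: [1 vs 6, 1 vs 1, 1 vs 7] → C does not strictly dominate A (column X: 1 ≤ 6)
  C vs B: [1 vs 6, 1 vs 2, 1 vs 2] → C does not strictly dominate B (column X: 1 ≤ 6)
No single strategy strictly dominates all others → no strictly dominant strategy.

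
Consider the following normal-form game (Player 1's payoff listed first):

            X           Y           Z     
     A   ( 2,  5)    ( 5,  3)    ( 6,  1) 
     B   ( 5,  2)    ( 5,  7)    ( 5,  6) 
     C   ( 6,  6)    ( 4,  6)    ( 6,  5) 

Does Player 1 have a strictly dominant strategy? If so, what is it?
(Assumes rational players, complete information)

No strictly dominant strategy exists for Player 1

Work:
A strategy strictly dominates another if it gives a strictly higher payoff against every opponent action. Compare each pair of P1's strategies column-by-column:
  A vs B: [2 vs 5, 5 vs 5, 6 vs 5] → A does not strictly dominate B (column X: 2 ≤ 5)
  A vs C: [2 vs 6, 5 vs 4, 6 vs 6] → A does not strictly dominate C (column X: 2 ≤ 6)
  B vs A: [5 vs 2, 5 vs 5, 5 vs 6] → B does not strictly dominate A (column Y: 5 ≤ 5)
  B vs C: [5 vs 6, 5 vs 4, 5 vs 6] → B does not strictly dominate C (column X: 5 ≤ 6)
  C vs A: [6 vs 2, 4 vs 5, 6 vs 6] → C does not strictly dominate A (column Y: 4 ≤ 5)
  C vs B: [6 vs 5, 4 vs 5, 6 vs 5] → C does not strictly dominate B (column Y: 4 ≤ 5)
No single strategy strictly dominates all others → no strictly dominant strategy.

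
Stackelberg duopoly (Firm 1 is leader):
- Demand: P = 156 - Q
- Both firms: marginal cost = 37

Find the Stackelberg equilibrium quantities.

q₁* (leader) = 59.5, q₂* (follower) = 29.75

Work:
Follower's reaction: q₂ = (a - c - q₁)/2
Leader substitutes: π₁ = q₁·(a - q₁ - (a-c-q₁)/2 - c)
FOC: q₁* = (156 - 37)/2 = 59.50
Then: q₂* = (156 - 37 - 59.5)/2 = 29.75
Leader has first-mover advantage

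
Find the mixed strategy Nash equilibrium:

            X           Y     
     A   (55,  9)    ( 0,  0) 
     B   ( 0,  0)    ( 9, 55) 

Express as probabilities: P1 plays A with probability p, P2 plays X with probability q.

p = 0.8594, q = 0.1406

Work:
Find probabilities that make opponent indifferent:
P2 chooses q to make P1 indifferent between A and B
P1 chooses p to make P2 indifferent between X and Y
Mixed NE: P1 plays (A: 0.8594, B: 0.1406), P2 plays (X: 0.1406, Y: 0.8594)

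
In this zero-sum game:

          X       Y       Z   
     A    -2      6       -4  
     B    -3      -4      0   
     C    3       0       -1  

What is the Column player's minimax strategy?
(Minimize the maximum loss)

Column should play Z, value = 0

Work:
Column player minimizes Row's maximum payoff:
Column X: max payoff to Row = 3
Column Y: max payoff to Row = 6
Column Z: max payoff to Row = 0
Minimum is 0, achieved by column Z.
Minimax strategy: Z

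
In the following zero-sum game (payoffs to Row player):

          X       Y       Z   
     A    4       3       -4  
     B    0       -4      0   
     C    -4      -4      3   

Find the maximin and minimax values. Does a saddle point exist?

Maximin = -4, Minimax = 3, Saddle: False

Work:
Row minimums: [-4, -4, -4] → maximin = -4
Column maximums: [4, 3, 3] → minimax = 3
No saddle point (maximin ≠ minimax). Mixed strategy needed.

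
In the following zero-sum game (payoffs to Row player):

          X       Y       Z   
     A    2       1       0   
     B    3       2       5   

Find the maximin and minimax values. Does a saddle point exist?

Maximin = 2, Minimax = 2, Saddle: True

Work:
Row minimums: [0, 2] → maximin = 2
Column maximums: [3, 2, 5] → minimax = 2
Saddle point exists! Game value = 2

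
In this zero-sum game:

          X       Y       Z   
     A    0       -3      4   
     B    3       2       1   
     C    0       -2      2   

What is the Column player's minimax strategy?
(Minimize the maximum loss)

Column should play Y, value = 2

Work:
Column player minimizes Row's maximum payoff:
Column X: max payoff to Row = 3
Column Y: max payoff to Row = 2
Column Z: max payoff to Row = 4
Minimum is 2, achieved by column Y.
Minimax strategy: Y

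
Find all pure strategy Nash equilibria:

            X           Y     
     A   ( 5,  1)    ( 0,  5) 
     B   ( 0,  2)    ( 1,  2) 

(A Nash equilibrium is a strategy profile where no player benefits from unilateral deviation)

Nash equilibrium: (B, Y)

Work:
Best responses:
  P1 vs X: payoffs [5, 0] → best response A (payoff 5)
  P1 vs Y: payoffs [0, 1] → best response B (payoff 1)
  P2 vs A: payoffs [1, 5] → best response Y (payoff 5)
  P2 vs B: payoffs [2, 2] → best response X/Y (payoff 2)
Mutual best responses: (B,Y) → Nash equilibria.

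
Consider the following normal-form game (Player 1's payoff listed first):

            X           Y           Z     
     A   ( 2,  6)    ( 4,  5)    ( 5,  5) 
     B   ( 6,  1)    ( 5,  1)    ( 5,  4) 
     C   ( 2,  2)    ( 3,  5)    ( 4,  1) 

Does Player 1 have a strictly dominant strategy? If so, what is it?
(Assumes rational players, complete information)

No strictly dominant strategy exists for Player 1

Work:
A strategy strictly dominates another if it gives a strictly higher payoff against every opponent action. Compare each pair of P1's strategies column-by-column:
  A vs B: [2 vs 6, 4 vs 5, 5 vs 5] → A does not strictly dominate B (column X: 2 ≤ 6)
  A vs C: [2 vs 2, 4 vs 3, 5 vs 4] → A does not strictly dominate C (column X: 2 ≤ 2)
  B vs A: [6 vs 2, 5 vs 4, 5 vs 5] → B does not strictly dominate A (column Z: 5 ≤ 5)
  B vs C: [6 vs 2, 5 vs 3, 5 vs 4] → B strictly dominates C
  C vs A: [2 vs 2, 3 vs 4, 4 vs 5] → C does not strictly dominate A (column X: 2 ≤ 2)
  C vs B: [2 vs 6, 3 vs 5, 4 vs 5] → C does not strictly dominate B (column X: 2 ≤ 6)
No single strategy strictly dominates all others → no strictly dominant strategy.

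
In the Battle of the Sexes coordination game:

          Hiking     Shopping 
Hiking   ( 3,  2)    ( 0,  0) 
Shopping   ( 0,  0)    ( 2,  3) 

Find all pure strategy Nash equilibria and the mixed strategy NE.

Pure NE: (Hiking, Hiking) and (Shopping, Shopping); Mixed NE: p = 0.6, q = 0.4

Work:
Check pure NE:
(Hiking, Hiking): (3, 2) - no unilateral deviation beneficial
(Shopping, Shopping): (2, 3) - no unilateral deviation beneficial
Mixed NE: P1 plays Hiking with p = 0.6, P2 plays Hiking with q = 0.4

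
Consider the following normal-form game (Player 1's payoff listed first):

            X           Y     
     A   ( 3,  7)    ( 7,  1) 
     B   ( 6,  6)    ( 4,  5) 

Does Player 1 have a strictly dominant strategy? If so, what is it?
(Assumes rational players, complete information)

No strictly dominant strategy exists for Player 1

Work:
A strategy strictly dominates another if it gives a strictly higher payoff against every opponent action. Compare each pair of P1's strategies column-by-column:
  A vs B: [3 vs 6, 7 vs 4] → A does not strictly dominate B (column X: 3 ≤ 6)
  B vs A: [6 vs 3, 4 vs 7] → B does not strictly dominate A (column Y: 4 ≤ 7)
No single strategy strictly dominates all others → no strictly dominant strategy.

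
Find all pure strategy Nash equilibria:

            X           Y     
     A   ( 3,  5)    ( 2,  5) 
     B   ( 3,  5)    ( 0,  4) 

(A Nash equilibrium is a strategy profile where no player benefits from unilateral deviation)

Nash equilibrium: (A, X), (A, Y), (B, X)

Work:
Best responses:
  P1 vs X: payoffs [3, 3] → best response A/B (payoff 3)
  P1 vs Y: payoffs [2, 0] → best response A (payoff 2)
  P2 vs A: payoffs [5, 5] → best response X/Y (payoff 5)
  P2 vs B: payoffs [5, 4] → best response X (payoff 5)
Mutual best responses: (A,X), (A,Y), (B,X) → Nash equilibria.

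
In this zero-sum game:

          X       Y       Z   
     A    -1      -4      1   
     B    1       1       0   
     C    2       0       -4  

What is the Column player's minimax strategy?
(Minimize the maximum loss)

Column should play Y or Z (all achieve the minimum), value = 1

Work:
Column player minimizes Row's maximum payoff:
Column X: max payoff to Row = 2
Column Y: max payoff to Row = 1
Column Z: max payoff to Row = 1
Minimum is 1, achieved by columns Y, Z (tied).
Each of Y or Z is a minimax strategy.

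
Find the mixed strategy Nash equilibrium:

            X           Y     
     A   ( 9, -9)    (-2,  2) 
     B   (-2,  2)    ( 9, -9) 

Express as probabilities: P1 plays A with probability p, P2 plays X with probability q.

p = 0.5, q = 0.5

Work:
Find probabilities that make opponent indifferent:
P2 chooses q to make P1 indifferent between A and B
P1 chooses p to make P2 indifferent between X and Y
Mixed NE: P1 plays (A: 0.5, B: 0.5), P2 plays (X: 0.5, Y: 0.5)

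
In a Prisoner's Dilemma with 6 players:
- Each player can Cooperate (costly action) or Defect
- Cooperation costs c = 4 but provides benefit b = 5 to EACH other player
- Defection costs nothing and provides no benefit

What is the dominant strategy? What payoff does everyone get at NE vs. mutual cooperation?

Dominant: Defect; NE payoff = 0; Coop payoff = 21

Work:
Defect dominates (saves cost c = 4, benefit to others is external)
NE: All defect → everyone gets 0
If all cooperate: each receives (5)×5 - 4 = 21
Social dilemma: 21 > 0 but NE gives 0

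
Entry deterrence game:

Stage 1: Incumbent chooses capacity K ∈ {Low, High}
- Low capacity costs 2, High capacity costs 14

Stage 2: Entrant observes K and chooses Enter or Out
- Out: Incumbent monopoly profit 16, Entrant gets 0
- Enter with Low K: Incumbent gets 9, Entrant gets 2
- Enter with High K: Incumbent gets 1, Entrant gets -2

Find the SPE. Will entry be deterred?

SPE: (Low, Enter|Low, Out|High); Entry not deterred. Incumbent net profit = 7, Entrant gets 2

Work:
After Low K: Entrant enters (2 > 0)
After High K: Entrant stays out (-2 < 0)
Incumbent: Low → 9−2=7, High → 16−14=2
Incumbent chooses Low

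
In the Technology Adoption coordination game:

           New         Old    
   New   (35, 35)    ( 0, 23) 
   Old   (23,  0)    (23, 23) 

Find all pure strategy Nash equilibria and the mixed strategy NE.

Pure NE: (New, New) and (Old, Old); Mixed NE: p = 0.6571, q = 0.6571

Work:
Check pure NE:
(New, New): (35, 35) - no unilateral deviation beneficial
(Old, Old): (23, 23) - no unilateral deviation beneficial
Mixed NE: P1 plays New with p = 0.6571, P2 plays New with q = 0.6571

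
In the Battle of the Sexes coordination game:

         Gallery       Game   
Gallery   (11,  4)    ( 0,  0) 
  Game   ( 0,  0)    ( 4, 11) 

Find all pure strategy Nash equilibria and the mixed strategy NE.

Pure NE: (Gallery, Gallery) and (Game, Game); Mixed NE: p = 0.7333, q = 0.2667

Work:
Check pure NE:
(Gallery, Gallery): (11, 4) - no unilateral deviation beneficial
(Game, Game): (4, 11) - no unilateral deviation beneficial
Mixed NE: P1 plays Gallery with p = 0.7333, P2 plays Gallery with q = 0.2667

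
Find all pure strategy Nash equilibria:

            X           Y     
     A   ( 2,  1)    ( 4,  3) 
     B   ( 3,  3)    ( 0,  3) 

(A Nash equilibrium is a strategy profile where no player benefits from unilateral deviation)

Nash equilibrium: (A, Y), (B, X)

Work:
Best responses:
  P1 vs X: payoffs [2, 3] → best response B (payoff 3)
  P1 vs Y: payoffs [4, 0] → best response A (payoff 4)
  P2 vs A: payoffs [1, 3] → best response Y (payoff 3)
  P2 vs B: payoffs [3, 3] → best response X/Y (payoff 3)
Mutual best responses: (A,Y), (B,X) → Nash equilibria.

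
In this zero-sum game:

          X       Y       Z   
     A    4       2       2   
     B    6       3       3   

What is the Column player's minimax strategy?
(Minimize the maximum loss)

Column should play Y or Z (all achieve the minimum), value = 3

Work:
Column player minimizes Row's maximum payoff:
Column X: max payoff to Row = 6
Column Y: max payoff to Row = 3
Column Z: max payoff to Row = 3
Minimum is 3, achieved by columns Y, Z (tied).
Each of Y or Z is a minimax strategy.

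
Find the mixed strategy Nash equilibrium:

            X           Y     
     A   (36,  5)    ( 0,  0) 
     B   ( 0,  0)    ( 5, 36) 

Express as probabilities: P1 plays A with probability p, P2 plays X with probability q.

p = 0.878, q = 0.122

Work:
Find probabilities that make opponent indifferent:
P2 chooses q to make P1 indifferent between A and B
P1 chooses p to make P2 indifferent between X and Y
Mixed NE: P1 plays (A: 0.878, B: 0.122), P2 plays (X: 0.122, Y: 0.878)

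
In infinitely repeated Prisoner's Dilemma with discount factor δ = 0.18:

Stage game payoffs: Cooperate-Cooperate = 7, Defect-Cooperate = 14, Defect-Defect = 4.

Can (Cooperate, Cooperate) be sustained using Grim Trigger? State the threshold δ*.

δ* = 0.7; since δ = 0.18 < 0.7, cooperation cannot be sustained

Work:
For Grim Trigger:
Cooperate forever: 7/(1-δ)
Defect then punished: 14 + 4·δ/(1-δ)
Need: 7/(1-δ) ≥ 14 + 4·δ/(1-δ)
Solving: δ ≥ (T-R)/(T-P) = (14-7)/(14-4) = 0.7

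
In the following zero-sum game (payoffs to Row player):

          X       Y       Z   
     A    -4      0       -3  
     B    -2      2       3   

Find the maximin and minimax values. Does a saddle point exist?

Maximin = -2, Minimax = -2, Saddle: True

Work:
Row minimums: [-4, -2] → maximin = -2
Column maximums: [-2, 2, 3] → minimax = -2
Saddle point exists! Game value = -2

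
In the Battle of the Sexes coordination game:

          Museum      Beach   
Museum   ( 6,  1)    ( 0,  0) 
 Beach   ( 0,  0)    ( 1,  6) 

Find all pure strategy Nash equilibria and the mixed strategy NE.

Pure NE: (Museum, Museum) and (Beach, Beach); Mixed NE: p = 0.8571, q = 0.1429

Work:
Check pure NE:
(Museum, Museum): (6, 1) - no unilateral deviation beneficial
(Beach, Beach): (1, 6) - no unilateral deviation beneficial
Mixed NE: P1 plays Museum with p = 0.8571, P2 plays Museum with q = 0.1429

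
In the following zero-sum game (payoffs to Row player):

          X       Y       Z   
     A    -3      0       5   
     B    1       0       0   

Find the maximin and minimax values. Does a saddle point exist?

Maximin = 0, Minimax = 0, Saddle: True

Work:
Row minimums: [-3, 0] → maximin = 0
Column maximums: [1, 0, 5] → minimax = 0
Saddle point exists! Game value = 0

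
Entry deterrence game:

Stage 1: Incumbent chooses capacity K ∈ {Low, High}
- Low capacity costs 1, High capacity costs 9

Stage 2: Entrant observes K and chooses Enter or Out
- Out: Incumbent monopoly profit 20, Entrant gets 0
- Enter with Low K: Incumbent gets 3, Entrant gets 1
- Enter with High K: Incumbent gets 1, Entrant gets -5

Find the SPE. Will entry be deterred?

SPE: (High, Enter|Low, Out|High); Entry deterred. Incumbent net profit = 11

Work:
After Low K: Entrant enters (1 > 0)
After High K: Entrant stays out (-5 < 0)
Incumbent: Low → 3−1=2, High → 20−9=11
Incumbent chooses High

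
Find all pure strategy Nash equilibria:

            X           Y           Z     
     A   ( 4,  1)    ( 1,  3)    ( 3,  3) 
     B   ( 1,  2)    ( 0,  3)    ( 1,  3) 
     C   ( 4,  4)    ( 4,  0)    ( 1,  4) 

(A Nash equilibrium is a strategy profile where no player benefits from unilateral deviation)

Nash equilibrium: (A, Z), (C, X)

Work:
Best responses:
  P1 vs X: payoffs [4, 1, 4] → best response A/C (payoff 4)
  P1 vs Y: payoffs [1, 0, 4] → best response C (payoff 4)
  P1 vs Z: payoffs [3, 1, 1] → best response A (payoff 3)
  P2 vs A: payoffs [1, 3, 3] → best response Y/Z (payoff 3)
  P2 vs B: payoffs [2, 3, 3] → best response Y/Z (payoff 3)
  P2 vs C: payoffs [4, 0, 4] → best response X/Z (payoff 4)
Mutual best responses: (A,Z), (C,X) → Nash equilibria.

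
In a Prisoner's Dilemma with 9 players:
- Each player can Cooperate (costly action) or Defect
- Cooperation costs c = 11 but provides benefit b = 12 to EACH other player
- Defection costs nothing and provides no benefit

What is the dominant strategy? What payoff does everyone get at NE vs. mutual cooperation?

Dominant: Defect; NE payoff = 0; Coop payoff = 85

Work:
Defect dominates (saves cost c = 11, benefit to others is external)
NE: All defect → everyone gets 0
If all cooperate: each receives (8)×12 - 11 = 85
Social dilemma: 85 > 0 but NE gives 0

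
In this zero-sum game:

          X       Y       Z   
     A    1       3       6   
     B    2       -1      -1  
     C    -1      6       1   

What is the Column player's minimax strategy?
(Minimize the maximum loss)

Column should play X, value = 2

Work:
Column player minimizes Row's maximum payoff:
Column X: max payoff to Row = 2
Column Y: max payoff to Row = 6
Column Z: max payoff to Row = 6
Minimum is 2, achieved by column X.
Minimax strategy: X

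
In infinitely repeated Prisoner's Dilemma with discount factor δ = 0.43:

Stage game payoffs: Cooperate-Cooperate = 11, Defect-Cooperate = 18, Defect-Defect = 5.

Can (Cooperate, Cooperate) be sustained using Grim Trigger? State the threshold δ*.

δ* = 0.5385; since δ = 0.43 < 0.5385, cooperation cannot be sustained

Work:
For Grim Trigger:
Cooperate forever: 11/(1-δ)
Defect then punished: 18 + 5·δ/(1-δ)
Need: 11/(1-δ) ≥ 18 + 5·δ/(1-δ)
Solving: δ ≥ (T-R)/(T-P) = (18-11)/(18-5) = 0.5385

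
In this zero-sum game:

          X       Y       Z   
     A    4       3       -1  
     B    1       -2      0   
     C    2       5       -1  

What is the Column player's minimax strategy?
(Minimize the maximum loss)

Column should play Z, value = 0

Work:
Column player minimizes Row's maximum payoff:
Column X: max payoff to Row = 4
Column Y: max payoff to Row = 5
Column Z: max payoff to Row = 0
Minimum is 0, achieved by column Z.
Minimax strategy: Z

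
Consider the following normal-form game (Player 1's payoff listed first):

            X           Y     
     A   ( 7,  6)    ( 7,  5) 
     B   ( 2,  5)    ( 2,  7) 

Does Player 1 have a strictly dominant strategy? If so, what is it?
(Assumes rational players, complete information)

Yes, Player 1's strictly dominant strategy is A

Work:
A strategy strictly dominates another if it gives a strictly higher payoff against every opponent action. Compare each pair of P1's strategies column-by-column:
  A vs B: [7 vs 2, 7 vs 2] → A strictly dominates B
  B vs A: [2 vs 7, 2 vs 7] → B does not strictly dominate A (column X: 2 ≤ 7)
A strictly dominates every other strategy → strictly dominant.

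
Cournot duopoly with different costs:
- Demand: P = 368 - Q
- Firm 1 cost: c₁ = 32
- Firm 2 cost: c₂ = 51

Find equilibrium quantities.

q₁* = 118.33, q₂* = 99.33

Work:
Reaction: q₁ = (368 - 32 - q₂)/2
Reaction: q₂ = (368 - 51 - q₁)/2
Solve simultaneously:
q₁* = (368 - 2×32 + 51)/3 = 118.33
q₂* = (368 - 2×51 + 32)/3 = 99.33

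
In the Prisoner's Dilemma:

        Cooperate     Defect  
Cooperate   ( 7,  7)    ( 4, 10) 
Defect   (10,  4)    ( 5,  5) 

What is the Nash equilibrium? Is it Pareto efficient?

(Defect, Defect) is NE; not Pareto efficient

Work:
Defect dominates Cooperate for both players:
If P2 cooperates: Defect (10) > Cooperate (7)
If P2 defects: Defect (5) > Cooperate (4)
NE: (Defect, Defect) with payoff (5, 5)
But (Cooperate, Cooperate) = (7, 7) Pareto dominates (5, 5)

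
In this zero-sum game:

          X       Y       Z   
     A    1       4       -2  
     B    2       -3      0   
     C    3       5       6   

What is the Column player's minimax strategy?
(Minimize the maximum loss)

Column should play X, value = 3

Work:
Column player minimizes Row's maximum payoff:
Column X: max payoff to Row = 3
Column Y: max payoff to Row = 5
Column Z: max payoff to Row = 6
Minimum is 3, achieved by column X.
Minimax strategy: X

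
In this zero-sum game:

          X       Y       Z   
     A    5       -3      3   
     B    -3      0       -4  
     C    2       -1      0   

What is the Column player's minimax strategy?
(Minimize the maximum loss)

Column should play Y, value = 0

Work:
Column player minimizes Row's maximum payoff:
Column X: max payoff to Row = 5
Column Y: max payoff to Row = 0
Column Z: max payoff to Row = 3
Minimum is 0, achieved by column Y.
Minimax strategy: Y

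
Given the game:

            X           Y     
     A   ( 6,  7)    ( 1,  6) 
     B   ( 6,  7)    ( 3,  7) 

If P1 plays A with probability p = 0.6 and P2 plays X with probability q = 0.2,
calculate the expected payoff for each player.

E[P1] = 2.64, E[P2] = 6.52

Work:
E[P1] = p·q·π₁(A,X) + p·(1-q)·π₁(A,Y) + (1-p)·q·π₁(B,X) + (1-p)·(1-q)·π₁(B,Y)
= 0.6·0.2·6 + 0.6·0.8·1 + 0.4·0.2·6 + 0.4·0.8·3
= 2.64

E[P2] = 6.52 (similar calculation)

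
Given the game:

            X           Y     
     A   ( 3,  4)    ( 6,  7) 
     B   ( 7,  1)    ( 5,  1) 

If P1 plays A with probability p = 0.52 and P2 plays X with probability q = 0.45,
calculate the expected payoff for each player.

E[P1] = 5.25, E[P2] = 3.418

Work:
E[P1] = p·q·π₁(A,X) + p·(1-q)·π₁(A,Y) + (1-p)·q·π₁(B,X) + (1-p)·(1-q)·π₁(B,Y)
= 0.52·0.45·3 + 0.52·0.55·6 + 0.48·0.45·7 + 0.48·0.55·5
= 5.25

E[P2] = 3.418 (similar calculation)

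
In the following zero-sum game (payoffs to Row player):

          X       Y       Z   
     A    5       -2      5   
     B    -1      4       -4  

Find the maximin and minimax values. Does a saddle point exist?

Maximin = -2, Minimax = 4, Saddle: False

Work:
Row minimums: [-2, -4] → maximin = -2
Column maximums: [5, 4, 5] → minimax = 4
No saddle point (maximin ≠ minimax). Mixed strategy needed.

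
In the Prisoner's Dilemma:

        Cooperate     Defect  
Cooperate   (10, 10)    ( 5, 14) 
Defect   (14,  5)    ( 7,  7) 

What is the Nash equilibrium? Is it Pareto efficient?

(Defect, Defect) is NE; not Pareto efficient

Work:
Defect dominates Cooperate for both players:
If P2 cooperates: Defect (14) > Cooperate (10)
If P2 defects: Defect (7) > Cooperate (5)
NE: (Defect, Defect) with payoff (7, 7)
But (Cooperate, Cooperate) = (10, 10) Pareto dominates (7, 7)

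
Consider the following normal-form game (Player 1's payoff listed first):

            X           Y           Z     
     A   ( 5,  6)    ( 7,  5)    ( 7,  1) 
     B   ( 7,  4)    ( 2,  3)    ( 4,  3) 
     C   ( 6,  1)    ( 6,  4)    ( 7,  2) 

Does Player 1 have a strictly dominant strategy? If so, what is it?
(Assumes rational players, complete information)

No strictly dominant strategy exists for Player 1

Work:
A strategy strictly dominates another if it gives a strictly higher payoff against every opponent action. Compare each pair of P1's strategies column-by-column:
  A vs B: [5 vs 7, 7 vs 2, 7 vs 4] → A does not strictly dominate B (column X: 5 ≤ 7)
  A vs C: [5 vs 6, 7 vs 6, 7 vs 7] → A does not strictly dominate C (column X: 5 ≤ 6)
  B vs A: [7 vs 5, 2 vs 7, 4 vs 7] → B does not strictly dominate A (column Y: 2 ≤ 7)
  B vs C: [7 vs 6, 2 vs 6, 4 vs 7] → B does not strictly dominate C (column Y: 2 ≤ 6)
  C vs A: [6 vs 5, 6 vs 7, 7 vs 7] → C does not strictly dominate A (column Y: 6 ≤ 7)
  C vs B: [6 vs 7, 6 vs 2, 7 vs 4] → C does not strictly dominate B (column X: 6 ≤ 7)
No single strategy strictly dominates all others → no strictly dominant strategy.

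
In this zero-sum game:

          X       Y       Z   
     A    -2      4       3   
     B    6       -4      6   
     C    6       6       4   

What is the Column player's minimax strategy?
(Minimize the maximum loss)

Column should play X or Y or Z (all achieve the minimum), value = 6

Work:
Column player minimizes Row's maximum payoff:
Column X: max payoff to Row = 6
Column Y: max payoff to Row = 6
Column Z: max payoff to Row = 6
Minimum is 6, achieved by columns X, Y, Z (tied).
Each of X or Y or Z is a minimax strategy.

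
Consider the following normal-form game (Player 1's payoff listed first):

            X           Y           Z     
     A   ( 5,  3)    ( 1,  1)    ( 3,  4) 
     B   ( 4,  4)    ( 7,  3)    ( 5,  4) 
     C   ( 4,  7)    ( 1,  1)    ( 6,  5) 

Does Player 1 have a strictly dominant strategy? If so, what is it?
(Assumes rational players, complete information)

No strictly dominant strategy exists for Player 1

Work:
A strategy strictly dominates another if it gives a strictly higher payoff against every opponent action. Compare each pair of P1's strategies column-by-column:
  A vs B: [5 vs 4, 1 vs 7, 3 vs 5] → A does not strictly dominate B (column Y: 1 ≤ 7)
  A vs C: [5 vs 4, 1 vs 1, 3 vs 6] → A does not strictly dominate C (column Y: 1 ≤ 1)
  B vs A: [4 vs 5, 7 vs 1, 5 vs 3] → B does not strictly dominate A (column X: 4 ≤ 5)
  B vs C: [4 vs 4, 7 vs 1, 5 vs 6] → B does not strictly dominate C (column X: 4 ≤ 4)
  C vs A: [4 vs 5, 1 vs 1, 6 vs 3] → C does not strictly dominate A (column X: 4 ≤ 5)
  C vs B: [4 vs 4, 1 vs 7, 6 vs 5] → C does not strictly dominate B (column X: 4 ≤ 4)
No single strategy strictly dominates all others → no strictly dominant strategy.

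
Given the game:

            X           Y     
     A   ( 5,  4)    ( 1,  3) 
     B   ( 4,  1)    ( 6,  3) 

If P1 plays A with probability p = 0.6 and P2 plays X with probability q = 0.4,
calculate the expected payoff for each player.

E[P1] = 3.64, E[P2] = 2.92

Work:
E[P1] = p·q·π₁(A,X) + p·(1-q)·π₁(A,Y) + (1-p)·q·π₁(B,X) + (1-p)·(1-q)·π₁(B,Y)
= 0.6·0.4·5 + 0.6·0.6·1 + 0.4·0.4·4 + 0.4·0.6·6
= 3.64

E[P2] = 2.92 (similar calculation)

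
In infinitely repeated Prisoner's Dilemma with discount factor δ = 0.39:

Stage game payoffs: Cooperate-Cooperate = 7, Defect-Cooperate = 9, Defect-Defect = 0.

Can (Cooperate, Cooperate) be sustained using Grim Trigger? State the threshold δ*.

δ* = 0.2222; since δ = 0.39 ≥ 0.2222, cooperation can be sustained

Work:
For Grim Trigger:
Cooperate forever: 7/(1-δ)
Defect then punished: 9 + 0·δ/(1-δ)
Need: 7/(1-δ) ≥ 9 + 0·δ/(1-δ)
Solving: δ ≥ (T-R)/(T-P) = (9-7)/(9-0) = 0.2222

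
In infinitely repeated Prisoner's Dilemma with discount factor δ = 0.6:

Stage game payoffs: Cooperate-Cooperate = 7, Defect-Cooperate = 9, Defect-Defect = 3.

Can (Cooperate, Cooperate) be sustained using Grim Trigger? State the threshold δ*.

δ* = 0.3333; since δ = 0.6 ≥ 0.3333, cooperation can be sustained

Work:
For Grim Trigger:
Cooperate forever: 7/(1-δ)
Defect then punished: 9 + 3·δ/(1-δ)
Need: 7/(1-δ) ≥ 9 + 3·δ/(1-δ)
Solving: δ ≥ (T-R)/(T-P) = (9-7)/(9-3) = 0.3333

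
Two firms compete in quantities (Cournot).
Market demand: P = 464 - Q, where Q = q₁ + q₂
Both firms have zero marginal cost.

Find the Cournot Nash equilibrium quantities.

q₁* = q₂* = 154.67; P* = 154.67

Work:
Profit: π_i = P·q_i = (a - q_i - q_j)·q_i
FOC: ∂π_i/∂q_i = a - 2q_i - q_j = 0
Reaction function: q_i = (464 - q_j)/2
Symmetry: q* = 464/3 = 154.67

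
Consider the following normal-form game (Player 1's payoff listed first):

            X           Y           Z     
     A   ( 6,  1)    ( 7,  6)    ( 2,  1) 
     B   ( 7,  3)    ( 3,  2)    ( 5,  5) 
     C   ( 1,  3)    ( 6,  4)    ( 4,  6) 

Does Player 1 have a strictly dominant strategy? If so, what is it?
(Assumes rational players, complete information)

No strictly dominant strategy exists for Player 1

Work:
A strategy strictly dominates another if it gives a strictly higher payoff against every opponent action. Compare each pair of P1's strategies column-by-column:
  A vs B: [6 vs 7, 7 vs 3, 2 vs 5] → A does not strictly dominate B (column X: 6 ≤ 7)
  A vs C: [6 vs 1, 7 vs 6, 2 vs 4] → A does not strictly dominate C (column Z: 2 ≤ 4)
  B vs A: [7 vs 6, 3 vs 7, 5 vs 2] → B does not strictly dominate A (column Y: 3 ≤ 7)
  B vs C: [7 vs 1, 3 vs 6, 5 vs 4] → B does not strictly dominate C (column Y: 3 ≤ 6)
  C vs A: [1 vs 6, 6 vs 7, 4 vs 2] → C does not strictly dominate A (column X: 1 ≤ 6)
  C vs B: [1 vs 7, 6 vs 3, 4 vs 5] → C does not strictly dominate B (column X: 1 ≤ 7)
No single strategy strictly dominates all others → no strictly dominant strategy.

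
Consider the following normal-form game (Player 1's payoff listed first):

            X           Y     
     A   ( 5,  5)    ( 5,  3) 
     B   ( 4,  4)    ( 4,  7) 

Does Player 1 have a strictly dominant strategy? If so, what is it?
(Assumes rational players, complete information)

Yes, Player 1's strictly dominant strategy is A

Work:
A strategy strictly dominates another if it gives a strictly higher payoff against every opponent action. Compare each pair of P1's strategies column-by-column:
  A vs B: [5 vs 4, 5 vs 4] → A strictly dominates B
  B vs A: [4 vs 5, 4 vs 5] → B does not strictly dominate A (column X: 4 ≤ 5)
A strictly dominates every other strategy → strictly dominant.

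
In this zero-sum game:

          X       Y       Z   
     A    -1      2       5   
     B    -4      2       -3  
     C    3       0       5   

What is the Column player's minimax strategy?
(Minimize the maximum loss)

Column should play Y, value = 2

Work:
Column player minimizes Row's maximum payoff:
Column X: max payoff to Row = 3
Column Y: max payoff to Row = 2
Column Z: max payoff to Row = 5
Minimum is 2, achieved by column Y.
Minimax strategy: Y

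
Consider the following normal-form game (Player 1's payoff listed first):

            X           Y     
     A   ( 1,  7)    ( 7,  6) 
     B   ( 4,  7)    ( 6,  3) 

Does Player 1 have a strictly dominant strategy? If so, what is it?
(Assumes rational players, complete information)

No strictly dominant strategy exists for Player 1

Work:
A strategy strictly dominates another if it gives a strictly higher payoff against every opponent action. Compare each pair of P1's strategies column-by-column:
  A vs B: [1 vs 4, 7 vs 6] → A does not strictly dominate B (column X: 1 ≤ 4)
  B vs A: [4 vs 1, 6 vs 7] → B does not strictly dominate A (column Y: 6 ≤ 7)
No single strategy strictly dominates all others → no strictly dominant strategy.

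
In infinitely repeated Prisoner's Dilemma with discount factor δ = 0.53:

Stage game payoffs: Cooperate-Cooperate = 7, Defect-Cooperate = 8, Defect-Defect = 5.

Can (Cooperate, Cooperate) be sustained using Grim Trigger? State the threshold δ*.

δ* = 0.3333; since δ = 0.53 ≥ 0.3333, cooperation can be sustained

Work:
For Grim Trigger:
Cooperate forever: 7/(1-δ)
Defect then punished: 8 + 5·δ/(1-δ)
Need: 7/(1-δ) ≥ 8 + 5·δ/(1-δ)
Solving: δ ≥ (T-R)/(T-P) = (8-7)/(8-5) = 0.3333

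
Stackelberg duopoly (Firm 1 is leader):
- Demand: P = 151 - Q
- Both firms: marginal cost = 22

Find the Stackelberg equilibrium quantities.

q₁* (leader) = 64.5, q₂* (follower) = 32.25

Work:
Follower's reaction: q₂ = (a - c - q₁)/2
Leader substitutes: π₁ = q₁·(a - q₁ - (a-c-q₁)/2 - c)
FOC: q₁* = (151 - 22)/2 = 64.50
Then: q₂* = (151 - 22 - 64.5)/2 = 32.25
Leader has first-mover advantage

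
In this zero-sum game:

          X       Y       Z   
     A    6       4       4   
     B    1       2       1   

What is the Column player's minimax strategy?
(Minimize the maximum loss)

Column should play Y or Z (all achieve the minimum), value = 4

Work:
Column player minimizes Row's maximum payoff:
Column X: max payoff to Row = 6
Column Y: max payoff to Row = 4
Column Z: max payoff to Row = 4
Minimum is 4, achieved by columns Y, Z (tied).
Each of Y or Z is a minimax strategy.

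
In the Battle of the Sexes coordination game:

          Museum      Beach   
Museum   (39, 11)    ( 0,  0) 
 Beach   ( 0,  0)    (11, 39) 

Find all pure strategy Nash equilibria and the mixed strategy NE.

Pure NE: (Museum, Museum) and (Beach, Beach); Mixed NE: p = 0.78, q = 0.22

Work:
Check pure NE:
(Museum, Museum): (39, 11) - no unilateral deviation beneficial
(Beach, Beach): (11, 39) - no unilateral deviation beneficial
Mixed NE: P1 plays Museum with p = 0.78, P2 plays Museum with q = 0.22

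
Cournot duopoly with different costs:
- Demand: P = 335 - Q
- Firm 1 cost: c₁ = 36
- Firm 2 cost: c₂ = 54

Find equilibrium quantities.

q₁* = 105.67, q₂* = 87.67

Work:
Reaction: q₁ = (335 - 36 - q₂)/2
Reaction: q₂ = (335 - 54 - q₁)/2
Solve simultaneously:
q₁* = (335 - 2×36 + 54)/3 = 105.67
q₂* = (335 - 2×54 + 36)/3 = 87.67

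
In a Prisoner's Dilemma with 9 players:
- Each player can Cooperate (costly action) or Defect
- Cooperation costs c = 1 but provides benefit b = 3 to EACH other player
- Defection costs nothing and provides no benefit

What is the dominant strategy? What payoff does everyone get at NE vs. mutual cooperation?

Dominant: Defect; NE payoff = 0; Coop payoff = 23

Work:
Defect dominates (saves cost c = 1, benefit to others is external)
NE: All defect → everyone gets 0
If all cooperate: each receives (8)×3 - 1 = 23
Social dilemma: 23 > 0 but NE gives 0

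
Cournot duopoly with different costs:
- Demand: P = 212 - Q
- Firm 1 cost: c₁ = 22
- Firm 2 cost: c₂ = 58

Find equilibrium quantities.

q₁* = 75.33, q₂* = 39.33

Work:
Reaction: q₁ = (212 - 22 - q₂)/2
Reaction: q₂ = (212 - 58 - q₁)/2
Solve simultaneously:
q₁* = (212 - 2×22 + 58)/3 = 75.33
q₂* = (212 - 2×58 + 22)/3 = 39.33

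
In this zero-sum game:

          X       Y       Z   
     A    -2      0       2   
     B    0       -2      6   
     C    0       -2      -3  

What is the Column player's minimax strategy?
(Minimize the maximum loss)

Column should play X or Y (all achieve the minimum), value = 0

Work:
Column player minimizes Row's maximum payoff:
Column X: max payoff to Row = 0
Column Y: max payoff to Row = 0
Column Z: max payoff to Row = 6
Minimum is 0, achieved by columns X, Y (tied).
Each of X or Y is a minimax strategy.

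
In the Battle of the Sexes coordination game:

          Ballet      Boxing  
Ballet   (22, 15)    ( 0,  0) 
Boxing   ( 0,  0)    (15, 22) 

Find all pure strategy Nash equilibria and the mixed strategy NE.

Pure NE: (Ballet, Ballet) and (Boxing, Boxing); Mixed NE: p = 0.5946, q = 0.4054

Work:
Check pure NE:
(Ballet, Ballet): (22, 15) - no unilateral deviation beneficial
(Boxing, Boxing): (15, 22) - no unilateral deviation beneficial
Mixed NE: P1 plays Ballet with p = 0.5946, P2 plays Ballet with q = 0.4054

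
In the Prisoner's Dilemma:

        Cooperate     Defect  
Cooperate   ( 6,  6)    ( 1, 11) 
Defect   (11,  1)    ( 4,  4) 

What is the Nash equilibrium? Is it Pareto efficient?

(Defect, Defect) is NE; not Pareto efficient

Work:
Defect dominates Cooperate for both players:
If P2 cooperates: Defect (11) > Cooperate (6)
If P2 defects: Defect (4) > Cooperate (1)
NE: (Defect, Defect) with payoff (4, 4)
But (Cooperate, Cooperate) = (6, 6) Pareto dominates (4, 4)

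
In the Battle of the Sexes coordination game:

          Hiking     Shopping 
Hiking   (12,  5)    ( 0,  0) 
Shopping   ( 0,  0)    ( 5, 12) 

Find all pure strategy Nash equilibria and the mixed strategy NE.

Pure NE: (Hiking, Hiking) and (Shopping, Shopping); Mixed NE: p = 0.7059, q = 0.2941

Work:
Check pure NE:
(Hiking, Hiking): (12, 5) - no unilateral deviation beneficial
(Shopping, Shopping): (5, 12) - no unilateral deviation beneficial
Mixed NE: P1 plays Hiking with p = 0.7059, P2 plays Hiking with q = 0.2941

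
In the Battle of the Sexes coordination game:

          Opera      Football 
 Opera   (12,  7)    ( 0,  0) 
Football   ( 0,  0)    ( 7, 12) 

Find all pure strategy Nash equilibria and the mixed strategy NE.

Pure NE: (Opera, Opera) and (Football, Football); Mixed NE: p = 0.6316, q = 0.3684

Work:
Check pure NE:
(Opera, Opera): (12, 7) - no unilateral deviation beneficial
(Football, Football): (7, 12) - no unilateral deviation beneficial
Mixed NE: P1 plays Opera with p = 0.6316, P2 plays Opera with q = 0.3684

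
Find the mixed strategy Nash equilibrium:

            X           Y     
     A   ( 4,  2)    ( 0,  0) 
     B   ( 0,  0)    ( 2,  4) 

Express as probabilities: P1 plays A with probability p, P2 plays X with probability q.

p = 0.6667, q = 0.3333

Work:
Find probabilities that make opponent indifferent:
P2 chooses q to make P1 indifferent between A and B
P1 chooses p to make P2 indifferent between X and Y
Mixed NE: P1 plays (A: 0.6667, B: 0.3333), P2 plays (X: 0.3333, Y: 0.6667)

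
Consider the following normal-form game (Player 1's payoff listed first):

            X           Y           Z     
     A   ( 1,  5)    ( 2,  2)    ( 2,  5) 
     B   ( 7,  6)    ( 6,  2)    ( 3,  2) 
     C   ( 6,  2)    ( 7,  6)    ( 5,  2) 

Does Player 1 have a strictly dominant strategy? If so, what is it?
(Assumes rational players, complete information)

No strictly dominant strategy exists for Player 1

Work:
A strategy strictly dominates another if it gives a strictly higher payoff against every opponent action. Compare each pair of P1's strategies column-by-column:
  A vs B: [1 vs 7, 2 vs 6, 2 vs 3] → A does not strictly dominate B (column X: 1 ≤ 7)
  A vs C: [1 vs 6, 2 vs 7, 2 vs 5] → A does not strictly dominate C (column X: 1 ≤ 6)
  B vs A: [7 vs 1, 6 vs 2, 3 vs 2] → B strictly dominates A
  B vs C: [7 vs 6, 6 vs 7, 3 vs 5] → B does not strictly dominate C (column Y: 6 ≤ 7)
  C vs A: [6 vs 1, 7 vs 2, 5 vs 2] → C strictly dominates A
  C vs B: [6 vs 7, 7 vs 6, 5 vs 3] → C does not strictly dominate B (column X: 6 ≤ 7)
No single strategy strictly dominates all others → no strictly dominant strategy.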